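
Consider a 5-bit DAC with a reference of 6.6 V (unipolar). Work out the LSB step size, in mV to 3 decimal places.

206.250 mV

Full-scale span = 6.6 V.
LSB = 6.6 / 2^5 = 6.6 / 32 = 0.20625 V = 206.250 mV.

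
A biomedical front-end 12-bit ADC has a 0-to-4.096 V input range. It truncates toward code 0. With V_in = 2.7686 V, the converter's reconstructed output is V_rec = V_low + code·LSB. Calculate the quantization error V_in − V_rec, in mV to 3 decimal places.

0.600 mV

One LSB is 4.096 V / 4096 = 1.000 mV.
Scaled input = 2768.6000 LSBs, so code = 2768.
Code 2768 maps back to 0 + 2768×0.001 V = 2.768 V.
V_in − V_rec = 0.0006 V = 0.600 mV.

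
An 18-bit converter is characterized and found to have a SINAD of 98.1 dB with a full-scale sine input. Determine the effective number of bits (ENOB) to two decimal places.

16.00 bits

ENOB = (SINAD − 1.76) / 6.02 = (98.1 − 1.76)/6.02 = 16.003.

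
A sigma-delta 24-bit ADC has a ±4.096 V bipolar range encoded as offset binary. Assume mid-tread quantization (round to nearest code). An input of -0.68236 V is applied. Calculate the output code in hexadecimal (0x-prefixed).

LSB = 8.192 V / 16777216 = 0.49 µV.
Input sits at 6991134.720 steps above V_low.
round(6991134.720) = 6991135.
In hexadecimal (0x-prefixed): 0x6AAD1F.

code 0x6AAD1F (decimal 6991135)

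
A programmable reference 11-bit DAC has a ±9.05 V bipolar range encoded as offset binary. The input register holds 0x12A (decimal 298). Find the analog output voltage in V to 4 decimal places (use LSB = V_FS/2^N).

-6.4163 V

LSB = 18.1 V / 2^11 = 8.838 mV.
Code 0x12A = 298 decimal.
V_out = (−9.05) + 298 × 0.00883789 V = -6.41631 V.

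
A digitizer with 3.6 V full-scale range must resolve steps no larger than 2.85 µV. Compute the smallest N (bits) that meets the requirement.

Number of steps required ≥ 3.6 V / 2.85 µV = 1263157.89.
Need 2^N ≥ 1263157.89; 2^20 = 1048576, 2^21 = 2097152.
Minimum N = 21.

21 bits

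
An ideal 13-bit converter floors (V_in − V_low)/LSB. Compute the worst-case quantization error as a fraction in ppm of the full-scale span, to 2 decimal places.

122.07 ppm

Truncating → worst-case error = 1 LSB = V_FS/2^13, so 1e+06/8192 = 122.07 ppm of full scale.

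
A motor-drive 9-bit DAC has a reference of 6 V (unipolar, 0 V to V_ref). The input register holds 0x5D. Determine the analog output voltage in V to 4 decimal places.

1.0898 V

LSB = 6 V / 2^9 = 11.719 mV.
Code 0x5D = 93 decimal.
V_out = 0 + 93 × 0.0117188 V = 1.08984 V.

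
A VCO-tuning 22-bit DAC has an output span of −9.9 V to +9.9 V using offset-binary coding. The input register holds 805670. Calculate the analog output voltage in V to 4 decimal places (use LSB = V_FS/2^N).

LSB = 19.8 V / 2^22 = 4.72 µV.
V_out = (−9.9) + 805670 × 4.72069e-06 V = -6.09668 V.

-6.0967 V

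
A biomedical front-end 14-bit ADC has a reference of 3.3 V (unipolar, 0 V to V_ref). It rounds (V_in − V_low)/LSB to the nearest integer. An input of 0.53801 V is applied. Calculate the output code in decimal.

With 16384 levels over 3.3 V, one step is 201.42 µV.
Input sits at 2671.138 steps above V_low.
Round → code 2671.

code 2671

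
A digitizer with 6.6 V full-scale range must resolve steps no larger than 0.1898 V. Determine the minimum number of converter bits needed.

Number of steps required ≥ 6.6 V / 0.1898 V = 34.77.
Need 2^N ≥ 34.77; 2^5 = 32, 2^6 = 64.
Minimum N = 6.

6 bits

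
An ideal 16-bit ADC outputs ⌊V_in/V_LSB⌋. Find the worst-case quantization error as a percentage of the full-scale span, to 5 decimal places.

Truncating → worst-case error = 1 LSB = V_FS/2^16, so 100/65536 = 0.00152588 % of full scale.

0.00153 %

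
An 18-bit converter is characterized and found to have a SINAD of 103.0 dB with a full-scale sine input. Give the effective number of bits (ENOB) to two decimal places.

16.82 bits

ENOB = (SINAD − 1.76) / 6.02 = (103.0 − 1.76)/6.02 = 16.817.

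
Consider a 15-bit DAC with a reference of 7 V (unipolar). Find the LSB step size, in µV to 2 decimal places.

Full-scale span = 7 V.
LSB = 7 / 2^15 = 7 / 32768 = 0.000213623 V = 213.62 µV.

213.62 µV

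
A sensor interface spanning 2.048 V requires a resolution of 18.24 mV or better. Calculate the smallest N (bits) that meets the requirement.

7 bits

Number of steps required ≥ 2.048 V / 18.24 mV = 112.28.
Need 2^N ≥ 112.28; 2^6 = 64, 2^7 = 128.
Minimum N = 7.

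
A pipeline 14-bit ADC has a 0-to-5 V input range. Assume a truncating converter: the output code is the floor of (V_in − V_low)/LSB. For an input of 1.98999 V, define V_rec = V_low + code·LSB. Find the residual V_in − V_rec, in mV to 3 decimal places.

One LSB is 5 V / 16384 = 305.18 µV.
Scaled input = 6520.7992 LSBs, so code = 6520.
V_rec = 0 + 6520·0.000305176 = 1.9897461 V.
Error = 1.98999 − 1.9897461 = 0.000243906 V = 0.244 mV.

0.244 mV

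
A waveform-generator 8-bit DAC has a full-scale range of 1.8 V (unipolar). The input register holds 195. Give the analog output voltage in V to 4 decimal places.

LSB = 1.8 V / 2^8 = 7.031 mV.
V_out = 0 + 195 × 0.00703125 V = 1.37109 V.

1.3711 V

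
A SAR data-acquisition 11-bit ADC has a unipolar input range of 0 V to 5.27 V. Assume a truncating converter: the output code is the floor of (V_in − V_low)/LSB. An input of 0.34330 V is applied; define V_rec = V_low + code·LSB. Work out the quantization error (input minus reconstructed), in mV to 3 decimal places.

1.059 mV

LSB = 5.27/2^11 = 2.573 mV.
(0.34330 − 0)/0.00257324 = 133.4115; ⌊·⌋ gives code 133.
Reconstructed: 0.34224121 V.
Error = 0.34330 − 0.34224121 = 0.00105879 V = 1.059 mV.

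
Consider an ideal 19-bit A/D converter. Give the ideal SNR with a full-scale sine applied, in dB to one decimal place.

SNR ≈ 6.02·N + 1.76 dB = 6.02·19 + 1.76 = 116.14 dB.

116.1 dB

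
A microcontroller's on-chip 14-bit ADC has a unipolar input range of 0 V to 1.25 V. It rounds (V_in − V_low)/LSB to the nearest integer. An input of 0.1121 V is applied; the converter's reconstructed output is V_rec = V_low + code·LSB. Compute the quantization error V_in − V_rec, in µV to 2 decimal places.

One LSB is 1.25 V / 16384 = 76.29 µV.
(V_in − V_low)/LSB = (0.1121 − 0)/7.62939e-05 = 1469.3171 → code 1469 (round).
Code 1469 maps back to 0 + 1469×7.62939e-05 V = 0.11207581 V.
Error = 0.1121 − 0.11207581 = 2.41943e-05 V = 24.19 µV.

24.19 µV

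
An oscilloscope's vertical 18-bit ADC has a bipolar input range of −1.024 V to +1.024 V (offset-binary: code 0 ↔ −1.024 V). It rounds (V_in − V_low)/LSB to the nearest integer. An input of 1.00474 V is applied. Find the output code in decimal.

code 259679

LSB = 2.048 V / 262144 = 7.81 µV.
Input sits at 259678.720 steps above V_low.
So the output code is 259679.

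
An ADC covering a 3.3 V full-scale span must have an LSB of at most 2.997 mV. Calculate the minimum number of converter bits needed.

Number of steps required ≥ 3.3 V / 2.997 mV = 1101.10.
Need 2^N ≥ 1101.10; 2^10 = 1024, 2^11 = 2048.
Minimum N = 11.

11 bits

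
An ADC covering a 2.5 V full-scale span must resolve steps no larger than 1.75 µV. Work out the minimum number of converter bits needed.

Number of steps required ≥ 2.5 V / 1.75 µV = 1428571.43.
Need 2^N ≥ 1428571.43; 2^20 = 1048576, 2^21 = 2097152.
Minimum N = 21.

21 bits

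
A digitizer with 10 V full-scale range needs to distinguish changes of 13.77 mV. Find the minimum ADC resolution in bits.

10 bits

Number of steps required ≥ 10 V / 13.77 mV = 726.22.
Need 2^N ≥ 726.22; 2^9 = 512, 2^10 = 1024.
Minimum N = 10.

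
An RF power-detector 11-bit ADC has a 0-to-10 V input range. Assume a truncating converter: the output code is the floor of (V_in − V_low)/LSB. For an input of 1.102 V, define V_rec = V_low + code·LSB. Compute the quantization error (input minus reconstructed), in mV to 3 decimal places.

Step size: 10 V ÷ 2^11 = 4.883 mV.
Scaled input = 225.6896 LSBs, so code = 225.
Reconstructed: 1.0986328 V.
V_in − V_rec = 0.00336719 V = 3.367 mV.

3.367 mV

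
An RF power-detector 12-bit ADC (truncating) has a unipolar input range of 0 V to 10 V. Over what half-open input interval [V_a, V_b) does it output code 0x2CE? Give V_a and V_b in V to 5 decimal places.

[1.75293 V, 1.75537 V)

LSB = 10/2^12 = 2.441 mV.
Code 0x2CE = 718 decimal.
V_a = V_low + 718·LSB = 1.75293 V; V_b = V_low + 719·LSB = 1.75537 V.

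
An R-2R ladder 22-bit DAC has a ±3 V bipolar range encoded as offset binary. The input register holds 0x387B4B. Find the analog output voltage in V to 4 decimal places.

2.2952 V

LSB = 6 V / 2^22 = 1.43 µV.
Code 0x387B4B = 3701579 decimal.
V_out = (−3) + 3701579 × 1.43051e-06 V = 2.29515 V.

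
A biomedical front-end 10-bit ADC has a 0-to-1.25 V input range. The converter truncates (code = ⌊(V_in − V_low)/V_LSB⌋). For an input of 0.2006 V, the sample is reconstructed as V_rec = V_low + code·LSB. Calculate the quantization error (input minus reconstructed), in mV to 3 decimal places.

Step size: 1.25 V ÷ 2^10 = 1.221 mV.
Scaled input = 164.3315 LSBs, so code = 164.
Reconstructed: 0.20019531 V.
Difference: 0.000404687 V → 0.405 mV.

0.405 mV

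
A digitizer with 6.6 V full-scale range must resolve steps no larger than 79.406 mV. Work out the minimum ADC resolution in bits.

7 bits

Number of steps required ≥ 6.6 V / 79.406 mV = 83.12.
Need 2^N ≥ 83.12; 2^6 = 64, 2^7 = 128.
Minimum N = 7.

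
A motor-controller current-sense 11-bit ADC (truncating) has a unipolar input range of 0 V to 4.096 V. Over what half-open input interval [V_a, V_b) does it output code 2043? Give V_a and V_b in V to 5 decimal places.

[4.08600 V, 4.08800 V)

LSB = 4.096/2^11 = 2.000 mV.
V_a = V_low + 2043·LSB = 4.086 V; V_b = V_low + 2044·LSB = 4.088 V.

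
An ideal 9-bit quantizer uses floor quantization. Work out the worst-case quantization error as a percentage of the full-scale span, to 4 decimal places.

Truncating → worst-case error = 1 LSB = V_FS/2^9, so 100/512 = 0.195312 % of full scale.

0.1953 %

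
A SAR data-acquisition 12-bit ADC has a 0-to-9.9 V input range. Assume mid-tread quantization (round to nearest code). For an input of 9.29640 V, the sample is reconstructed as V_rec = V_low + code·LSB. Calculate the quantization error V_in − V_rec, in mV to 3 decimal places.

0.648 mV

LSB = 9.9/2^12 = 2.417 mV.
Scaled input = 3846.2681 LSBs, so code = 3846.
Reconstructed: 9.295752 V.
Difference: 0.000648047 V → 0.648 mV.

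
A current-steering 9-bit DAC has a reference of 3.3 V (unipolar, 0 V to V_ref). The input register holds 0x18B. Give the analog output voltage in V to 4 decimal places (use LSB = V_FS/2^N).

2.5459 V

LSB = 3.3 V / 2^9 = 6.445 mV.
Code 0x18B = 395 decimal.
V_out = 0 + 395 × 0.00644531 V = 2.5459 V.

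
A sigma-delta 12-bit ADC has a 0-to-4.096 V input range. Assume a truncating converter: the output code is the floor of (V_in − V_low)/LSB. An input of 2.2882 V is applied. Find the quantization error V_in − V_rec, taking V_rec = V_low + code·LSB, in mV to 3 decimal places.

Step size: 4.096 V ÷ 2^12 = 1.000 mV.
Scaled input = 2288.2000 LSBs, so code = 2288.
Reconstructed: 2.288 V.
Difference: 0.0002 V → 0.200 mV.

0.200 mV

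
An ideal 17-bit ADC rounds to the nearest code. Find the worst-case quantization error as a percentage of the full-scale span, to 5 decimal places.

0.00038 %

Rounding → worst-case error = ½ LSB = V_FS/2^18, so 100/262144 = 0.00038147 % of full scale.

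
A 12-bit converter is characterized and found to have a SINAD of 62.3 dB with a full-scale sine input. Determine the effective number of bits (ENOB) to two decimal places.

10.06 bits

ENOB = (SINAD − 1.76) / 6.02 = (62.3 − 1.76)/6.02 = 10.056.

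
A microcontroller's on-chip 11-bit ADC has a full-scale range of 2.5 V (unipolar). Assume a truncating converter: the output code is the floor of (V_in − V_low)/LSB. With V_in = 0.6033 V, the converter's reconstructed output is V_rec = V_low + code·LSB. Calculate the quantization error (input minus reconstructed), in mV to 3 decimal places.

0.273 mV

One LSB is 2.5 V / 2048 = 1.221 mV.
(V_in − V_low)/LSB = (0.6033 − 0)/0.0012207 = 494.2234 → code 494 (floor).
Reconstructed: 0.60302734 V.
Error = 0.6033 − 0.60302734 = 0.000272656 V = 0.273 mV.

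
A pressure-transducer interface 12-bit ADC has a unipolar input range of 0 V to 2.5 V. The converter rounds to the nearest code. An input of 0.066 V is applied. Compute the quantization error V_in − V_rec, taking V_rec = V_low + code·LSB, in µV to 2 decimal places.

82.03 µV

One LSB is 2.5 V / 4096 = 0.610 mV.
(V_in − V_low)/LSB = (0.066 − 0)/0.000610352 = 108.1344 → code 108 (round).
Code 108 maps back to 0 + 108×0.000610352 V = 0.065917969 V.
Error = 0.066 − 0.065917969 = 8.20313e-05 V = 82.03 µV.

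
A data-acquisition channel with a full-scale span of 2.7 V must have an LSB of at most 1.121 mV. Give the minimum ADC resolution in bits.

12 bits

Number of steps required ≥ 2.7 V / 1.121 mV = 2408.56.
Need 2^N ≥ 2408.56; 2^11 = 2048, 2^12 = 4096.
Minimum N = 12.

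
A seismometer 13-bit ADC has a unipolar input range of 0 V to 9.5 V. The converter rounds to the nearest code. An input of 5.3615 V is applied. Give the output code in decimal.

LSB = 9.5 V / 8192 = 1.160 mV.
(5.3615 − 0) / 0.00115967 = 4623.306 LSBs.
Round → code 4623.

code 4623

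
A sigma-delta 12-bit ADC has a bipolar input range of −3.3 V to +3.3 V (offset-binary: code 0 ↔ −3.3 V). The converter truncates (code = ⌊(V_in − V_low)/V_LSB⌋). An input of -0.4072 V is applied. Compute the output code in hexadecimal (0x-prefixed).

With 4096 levels over 6.6 V, one step is 1.611 mV.
(V_in − V_low)/LSB = (-0.4072 − (−3.3)) / 0.00161133 = 1795.289.
So the output code is 1795.
In hexadecimal (0x-prefixed): 0x703.

code 0x703 (decimal 1795)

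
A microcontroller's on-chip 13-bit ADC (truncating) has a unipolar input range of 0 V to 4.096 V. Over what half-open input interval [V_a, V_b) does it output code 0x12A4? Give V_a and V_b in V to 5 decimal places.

[2.38600 V, 2.38650 V)

LSB = 4.096/2^13 = 0.500 mV.
Code 0x12A4 = 4772 decimal.
V_a = V_low + 4772·LSB = 2.386 V; V_b = V_low + 4773·LSB = 2.3865 V.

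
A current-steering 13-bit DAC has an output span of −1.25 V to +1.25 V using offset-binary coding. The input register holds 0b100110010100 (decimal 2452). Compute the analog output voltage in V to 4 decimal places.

-0.5017 V

LSB = 2.5 V / 2^13 = 305.18 µV.
Code 0b100110010100 = 2452 decimal.
V_out = (−1.25) + 2452 × 0.000305176 V = -0.501709 V.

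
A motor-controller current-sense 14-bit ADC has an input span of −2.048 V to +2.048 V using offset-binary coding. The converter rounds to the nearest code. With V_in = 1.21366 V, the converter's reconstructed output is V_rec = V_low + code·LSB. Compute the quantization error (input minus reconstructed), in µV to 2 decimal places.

-90.00 µV

One LSB is 4.096 V / 16384 = 250.00 µV.
(1.21366 − (−2.048))/0.00025 = 13046.6400; round gives code 13047.
Reconstructed: 1.21375 V.
V_in − V_rec = -9e-05 V = -90.00 µV.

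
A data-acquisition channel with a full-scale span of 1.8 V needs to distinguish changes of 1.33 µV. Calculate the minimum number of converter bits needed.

Number of steps required ≥ 1.8 V / 1.33 µV = 1353383.46.
Need 2^N ≥ 1353383.46; 2^20 = 1048576, 2^21 = 2097152.
Minimum N = 21.

21 bits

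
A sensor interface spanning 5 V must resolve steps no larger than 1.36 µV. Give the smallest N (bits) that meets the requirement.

Number of steps required ≥ 5 V / 1.36 µV = 3676470.59.
Need 2^N ≥ 3676470.59; 2^21 = 2097152, 2^22 = 4194304.
Minimum N = 22.

22 bits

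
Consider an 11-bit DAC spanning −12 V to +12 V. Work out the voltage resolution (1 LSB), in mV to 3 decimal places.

11.719 mV

Full-scale span = 24 V.
LSB = 24 / 2^11 = 24 / 2048 = 0.0117188 V = 11.719 mV.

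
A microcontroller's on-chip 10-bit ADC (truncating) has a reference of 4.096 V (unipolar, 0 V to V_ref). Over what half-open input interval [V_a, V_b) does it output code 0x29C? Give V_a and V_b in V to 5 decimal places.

[2.67200 V, 2.67600 V)

LSB = 4.096/2^10 = 4.000 mV.
Code 0x29C = 668 decimal.
V_a = V_low + 668·LSB = 2.672 V; V_b = V_low + 669·LSB = 2.676 V.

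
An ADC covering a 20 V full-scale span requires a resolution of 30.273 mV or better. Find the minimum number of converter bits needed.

10 bits

Number of steps required ≥ 20 V / 30.273 mV = 660.65.
Need 2^N ≥ 660.65; 2^9 = 512, 2^10 = 1024.
Minimum N = 10.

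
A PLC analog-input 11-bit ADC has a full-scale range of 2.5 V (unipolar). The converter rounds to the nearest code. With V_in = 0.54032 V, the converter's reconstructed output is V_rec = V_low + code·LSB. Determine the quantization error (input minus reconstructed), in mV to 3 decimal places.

-0.451 mV

LSB = 2.5/2^11 = 1.221 mV.
(0.54032 − 0)/0.0012207 = 442.6301; round gives code 443.
V_rec = 0 + 443·0.0012207 = 0.54077148 V.
V_in − V_rec = -0.000451484 V = -0.451 mV.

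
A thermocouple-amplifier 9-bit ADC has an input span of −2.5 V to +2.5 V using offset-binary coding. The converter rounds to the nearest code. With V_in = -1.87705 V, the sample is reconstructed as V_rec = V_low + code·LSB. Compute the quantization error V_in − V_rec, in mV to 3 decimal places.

-2.050 mV

Step size: 5 V ÷ 2^9 = 9.766 mV.
(-1.87705 − (−2.5))/0.00976562 = 63.7901; round gives code 64.
V_rec = (−2.5) + 64·0.00976562 = -1.875 V.
Difference: -0.00205 V → -2.050 mV.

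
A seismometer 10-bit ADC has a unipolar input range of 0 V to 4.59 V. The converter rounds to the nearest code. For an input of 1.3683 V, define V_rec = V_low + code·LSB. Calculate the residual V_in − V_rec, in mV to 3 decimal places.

1.161 mV

One LSB is 4.59 V / 1024 = 4.482 mV.
Scaled input = 305.2591 LSBs, so code = 305.
V_rec = 0 + 305·0.00448242 = 1.3671387 V.
V_in − V_rec = 0.00116133 V = 1.161 mV.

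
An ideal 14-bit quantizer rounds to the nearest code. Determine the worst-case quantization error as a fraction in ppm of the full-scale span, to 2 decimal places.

30.52 ppm

Rounding → worst-case error = ½ LSB = V_FS/2^15, so 1e+06/32768 = 30.5176 ppm of full scale.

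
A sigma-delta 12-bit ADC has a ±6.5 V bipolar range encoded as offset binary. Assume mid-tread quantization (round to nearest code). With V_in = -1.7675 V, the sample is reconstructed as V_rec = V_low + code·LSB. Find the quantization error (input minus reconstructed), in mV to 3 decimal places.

0.322 mV

One LSB is 13 V / 4096 = 3.174 mV.
(-1.7675 − (−6.5))/0.00317383 = 1491.1015; round gives code 1491.
V_rec = (−6.5) + 1491·0.00317383 = -1.7678223 V.
V_in − V_rec = 0.000322266 V = 0.322 mV.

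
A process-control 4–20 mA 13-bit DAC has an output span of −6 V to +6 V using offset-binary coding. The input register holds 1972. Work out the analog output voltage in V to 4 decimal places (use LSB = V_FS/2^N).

-3.1113 V

LSB = 12 V / 2^13 = 1.465 mV.
V_out = (−6) + 1972 × 0.00146484 V = -3.11133 V.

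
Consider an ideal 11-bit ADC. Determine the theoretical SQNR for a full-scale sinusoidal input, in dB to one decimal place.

68.0 dB

SNR ≈ 6.02·N + 1.76 dB = 6.02·11 + 1.76 = 67.98 dB.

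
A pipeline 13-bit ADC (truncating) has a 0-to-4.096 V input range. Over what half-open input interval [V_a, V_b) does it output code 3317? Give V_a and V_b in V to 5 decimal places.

[1.65850 V, 1.65900 V)

LSB = 4.096/2^13 = 0.500 mV.
V_a = V_low + 3317·LSB = 1.6585 V; V_b = V_low + 3318·LSB = 1.659 V.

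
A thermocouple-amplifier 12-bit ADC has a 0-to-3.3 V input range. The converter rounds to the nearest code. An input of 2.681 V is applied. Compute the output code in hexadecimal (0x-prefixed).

With 4096 levels over 3.3 V, one step is 0.806 mV.
(V_in − V_low)/LSB = (2.681 − 0) / 0.000805664 = 3327.690.
Round → code 3328.
In hexadecimal (0x-prefixed): 0xD00.

code 0xD00 (decimal 3328)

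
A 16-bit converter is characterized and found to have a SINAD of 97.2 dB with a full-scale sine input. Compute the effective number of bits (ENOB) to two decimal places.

ENOB = (SINAD − 1.76) / 6.02 = (97.2 − 1.76)/6.02 = 15.854.

15.85 bits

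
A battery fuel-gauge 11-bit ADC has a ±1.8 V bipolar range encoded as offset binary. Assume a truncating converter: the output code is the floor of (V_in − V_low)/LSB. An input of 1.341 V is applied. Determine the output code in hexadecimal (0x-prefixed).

code 0x6FA (decimal 1786)

Full-scale span = 3.6 V; LSB = 3.6/2^11 = 1.758 mV.
Input sits at 1786.880 steps above V_low.
So the output code is 1786.
In hexadecimal (0x-prefixed): 0x6FA.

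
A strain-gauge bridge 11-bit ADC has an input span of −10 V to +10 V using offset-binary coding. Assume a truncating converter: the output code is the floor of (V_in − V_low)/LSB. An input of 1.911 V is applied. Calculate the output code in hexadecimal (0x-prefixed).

LSB = 20 V / 2048 = 9.766 mV.
(V_in − V_low)/LSB = (1.911 − (−10)) / 0.00976562 = 1219.686.
⌊·⌋(1219.686) = 1219.
In hexadecimal (0x-prefixed): 0x4C3.

code 0x4C3 (decimal 1219)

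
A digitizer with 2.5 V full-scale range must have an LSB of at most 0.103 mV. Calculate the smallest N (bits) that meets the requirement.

15 bits

Number of steps required ≥ 2.5 V / 0.103 mV = 24271.84.
Need 2^N ≥ 24271.84; 2^14 = 16384, 2^15 = 32768.
Minimum N = 15.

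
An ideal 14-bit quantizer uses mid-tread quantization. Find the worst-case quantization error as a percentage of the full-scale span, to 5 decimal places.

0.00305 %

Rounding → worst-case error = ½ LSB = V_FS/2^15, so 100/32768 = 0.00305176 % of full scale.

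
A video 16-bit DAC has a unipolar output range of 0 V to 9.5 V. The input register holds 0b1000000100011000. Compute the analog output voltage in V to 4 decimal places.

4.7906 V

LSB = 9.5 V / 2^16 = 144.96 µV.
Code 0b1000000100011000 = 33048 decimal.
V_out = 0 + 33048 × 0.000144958 V = 4.79059 V.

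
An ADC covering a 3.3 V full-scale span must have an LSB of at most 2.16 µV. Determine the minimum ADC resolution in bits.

Number of steps required ≥ 3.3 V / 2.16 µV = 1527777.78.
Need 2^N ≥ 1527777.78; 2^20 = 1048576, 2^21 = 2097152.
Minimum N = 21.

21 bits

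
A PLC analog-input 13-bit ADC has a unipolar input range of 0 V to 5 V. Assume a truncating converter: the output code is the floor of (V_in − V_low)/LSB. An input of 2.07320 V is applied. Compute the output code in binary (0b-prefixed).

LSB = 5 V / 8192 = 0.610 mV.
(V_in − V_low)/LSB = (2.07320 − 0) / 0.000610352 = 3396.731.
So the output code is 3396.
In binary (0b-prefixed): 0b110101000100.

code 0b110101000100 (decimal 3396)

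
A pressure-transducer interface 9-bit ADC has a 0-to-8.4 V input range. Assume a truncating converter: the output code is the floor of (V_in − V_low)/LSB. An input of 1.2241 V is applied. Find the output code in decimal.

code 74

LSB = 8.4 V / 512 = 16.406 mV.
Input sits at 74.612 steps above V_low.
Floor → code 74.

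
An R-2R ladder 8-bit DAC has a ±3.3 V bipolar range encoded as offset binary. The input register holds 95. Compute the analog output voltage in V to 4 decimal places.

LSB = 6.6 V / 2^8 = 25.781 mV.
V_out = (−3.3) + 95 × 0.0257812 V = -0.850781 V.

-0.8508 V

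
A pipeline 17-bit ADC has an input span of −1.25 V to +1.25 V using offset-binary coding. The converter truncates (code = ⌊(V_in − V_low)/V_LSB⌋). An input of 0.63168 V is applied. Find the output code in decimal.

code 98654

LSB = 2.5 V / 131072 = 19.07 µV.
(0.63168 − (−1.25)) / 1.90735e-05 = 98654.224 LSBs.
So the output code is 98654.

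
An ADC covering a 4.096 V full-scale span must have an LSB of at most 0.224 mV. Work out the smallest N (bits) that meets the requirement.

15 bits

Number of steps required ≥ 4.096 V / 0.224 mV = 18285.71.
Need 2^N ≥ 18285.71; 2^14 = 16384, 2^15 = 32768.
Minimum N = 15.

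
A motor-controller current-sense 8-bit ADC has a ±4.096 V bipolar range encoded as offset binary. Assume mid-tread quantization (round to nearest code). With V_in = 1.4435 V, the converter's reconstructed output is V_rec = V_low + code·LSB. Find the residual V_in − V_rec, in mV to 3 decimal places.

Step size: 8.192 V ÷ 2^8 = 32.000 mV.
Scaled input = 173.1094 LSBs, so code = 173.
Reconstructed: 1.44 V.
Difference: 0.0035 V → 3.500 mV.

3.500 mV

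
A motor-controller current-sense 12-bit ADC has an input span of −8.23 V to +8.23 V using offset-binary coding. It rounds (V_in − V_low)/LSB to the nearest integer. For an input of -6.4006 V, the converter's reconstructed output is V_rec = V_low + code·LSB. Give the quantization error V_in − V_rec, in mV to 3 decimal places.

LSB = 16.46/2^12 = 4.019 mV.
Scaled input = 455.2383 LSBs, so code = 455.
V_rec = (−8.23) + 455·0.00401855 = -6.4015576 V.
Error = -6.4006 − (−6.4015576) = 0.000957617 V = 0.958 mV.

0.958 mV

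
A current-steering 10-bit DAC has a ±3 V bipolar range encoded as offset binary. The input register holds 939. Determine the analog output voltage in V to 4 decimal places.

2.5020 V

LSB = 6 V / 2^10 = 5.859 mV.
V_out = (−3) + 939 × 0.00585938 V = 2.50195 V.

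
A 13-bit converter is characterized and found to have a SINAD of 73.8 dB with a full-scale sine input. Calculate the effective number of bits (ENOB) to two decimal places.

ENOB = (SINAD − 1.76) / 6.02 = (73.8 − 1.76)/6.02 = 11.967.

11.97 bits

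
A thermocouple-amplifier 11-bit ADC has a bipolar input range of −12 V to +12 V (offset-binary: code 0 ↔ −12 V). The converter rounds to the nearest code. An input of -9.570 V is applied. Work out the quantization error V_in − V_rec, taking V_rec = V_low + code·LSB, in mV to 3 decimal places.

4.219 mV

One LSB is 24 V / 2048 = 11.719 mV.
Scaled input = 207.3600 LSBs, so code = 207.
V_rec = (−12) + 207·0.0117188 = -9.5742188 V.
Difference: 0.00421875 V → 4.219 mV.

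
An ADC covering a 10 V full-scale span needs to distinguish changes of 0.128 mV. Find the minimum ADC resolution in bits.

17 bits

Number of steps required ≥ 10 V / 0.128 mV = 78125.00.
Need 2^N ≥ 78125.00; 2^16 = 65536, 2^17 = 131072.
Minimum N = 17.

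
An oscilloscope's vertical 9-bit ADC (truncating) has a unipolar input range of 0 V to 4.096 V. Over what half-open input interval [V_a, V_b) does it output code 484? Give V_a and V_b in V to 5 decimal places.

LSB = 4.096/2^9 = 8.000 mV.
V_a = V_low + 484·LSB = 3.872 V; V_b = V_low + 485·LSB = 3.88 V.

[3.87200 V, 3.88000 V)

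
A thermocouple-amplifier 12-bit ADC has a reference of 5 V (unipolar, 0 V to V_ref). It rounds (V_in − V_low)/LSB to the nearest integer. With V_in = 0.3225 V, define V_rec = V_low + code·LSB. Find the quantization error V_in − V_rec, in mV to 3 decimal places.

LSB = 5/2^12 = 1.221 mV.
(V_in − V_low)/LSB = (0.3225 − 0)/0.0012207 = 264.1920 → code 264 (round).
Code 264 maps back to 0 + 264×0.0012207 V = 0.32226562 V.
Difference: 0.000234375 V → 0.234 mV.

0.234 mV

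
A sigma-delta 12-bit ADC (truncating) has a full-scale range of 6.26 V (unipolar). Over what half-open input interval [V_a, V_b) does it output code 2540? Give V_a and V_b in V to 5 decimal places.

LSB = 6.26/2^12 = 1.528 mV.
V_a = V_low + 2540·LSB = 3.88193 V; V_b = V_low + 2541·LSB = 3.88346 V.

[3.88193 V, 3.88346 V)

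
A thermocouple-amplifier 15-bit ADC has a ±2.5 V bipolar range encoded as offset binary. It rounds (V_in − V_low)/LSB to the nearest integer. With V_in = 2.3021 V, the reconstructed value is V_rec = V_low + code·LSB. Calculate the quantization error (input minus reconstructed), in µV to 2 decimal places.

LSB = 5/2^15 = 152.59 µV.
Scaled input = 31471.0426 LSBs, so code = 31471.
Code 31471 maps back to (−2.5) + 31471×0.000152588 V = 2.3020935 V.
Error = 2.3021 − 2.3020935 = 6.49414e-06 V = 6.49 µV.

6.49 µV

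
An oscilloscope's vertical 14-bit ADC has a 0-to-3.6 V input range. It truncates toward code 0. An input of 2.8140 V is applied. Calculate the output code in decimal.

LSB = 3.6 V / 16384 = 219.73 µV.
(2.8140 − 0) / 0.000219727 = 12806.827 LSBs.
⌊·⌋(12806.827) = 12806.

code 12806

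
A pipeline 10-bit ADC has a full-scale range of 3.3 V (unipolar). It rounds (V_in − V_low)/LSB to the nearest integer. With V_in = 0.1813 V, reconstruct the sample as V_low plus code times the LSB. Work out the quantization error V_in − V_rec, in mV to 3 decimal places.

One LSB is 3.3 V / 1024 = 3.223 mV.
(0.1813 − 0)/0.00322266 = 56.2579; round gives code 56.
Code 56 maps back to 0 + 56×0.00322266 V = 0.18046875 V.
Difference: 0.00083125 V → 0.831 mV.

0.831 mV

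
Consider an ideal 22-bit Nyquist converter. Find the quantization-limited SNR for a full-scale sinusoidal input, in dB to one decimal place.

134.2 dB

SNR ≈ 6.02·N + 1.76 dB = 6.02·22 + 1.76 = 134.20 dB.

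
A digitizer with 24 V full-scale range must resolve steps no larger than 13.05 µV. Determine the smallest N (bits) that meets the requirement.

Number of steps required ≥ 24 V / 13.05 µV = 1839080.46.
Need 2^N ≥ 1839080.46; 2^20 = 1048576, 2^21 = 2097152.
Minimum N = 21.

21 bits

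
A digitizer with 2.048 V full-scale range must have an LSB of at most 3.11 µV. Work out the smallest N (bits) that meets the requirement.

20 bits

Number of steps required ≥ 2.048 V / 3.11 µV = 658520.90.
Need 2^N ≥ 658520.90; 2^19 = 524288, 2^20 = 1048576.
Minimum N = 20.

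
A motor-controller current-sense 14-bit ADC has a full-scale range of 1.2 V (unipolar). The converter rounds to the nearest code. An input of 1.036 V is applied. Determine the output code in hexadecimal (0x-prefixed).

code 0x3741 (decimal 14145)

With 16384 levels over 1.2 V, one step is 73.24 µV.
(1.036 − 0) / 7.32422e-05 = 14144.853 LSBs.
round(14144.853) = 14145.
In hexadecimal (0x-prefixed): 0x3741.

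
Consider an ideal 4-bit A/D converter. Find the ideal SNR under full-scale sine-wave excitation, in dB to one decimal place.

SNR ≈ 6.02·N + 1.76 dB = 6.02·4 + 1.76 = 25.84 dB.

25.8 dB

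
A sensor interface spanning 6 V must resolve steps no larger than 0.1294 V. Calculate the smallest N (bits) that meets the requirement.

Number of steps required ≥ 6 V / 0.1294 V = 46.37.
Need 2^N ≥ 46.37; 2^5 = 32, 2^6 = 64.
Minimum N = 6.

6 bits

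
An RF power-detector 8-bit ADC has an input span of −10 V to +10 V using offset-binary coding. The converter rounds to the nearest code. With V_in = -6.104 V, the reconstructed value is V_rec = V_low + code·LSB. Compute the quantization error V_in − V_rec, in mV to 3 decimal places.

Step size: 20 V ÷ 2^8 = 78.125 mV.
(V_in − V_low)/LSB = (-6.104 − (−10))/0.078125 = 49.8688 → code 50 (round).
Code 50 maps back to (−10) + 50×0.078125 V = -6.09375 V.
Difference: -0.01025 V → -10.250 mV.

-10.250 mV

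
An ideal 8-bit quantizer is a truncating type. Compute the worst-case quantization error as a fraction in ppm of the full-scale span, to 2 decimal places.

Truncating → worst-case error = 1 LSB = V_FS/2^8, so 1e+06/256 = 3906.25 ppm of full scale.

3906.25 ppm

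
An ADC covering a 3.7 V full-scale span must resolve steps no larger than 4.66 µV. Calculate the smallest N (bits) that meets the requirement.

20 bits

Number of steps required ≥ 3.7 V / 4.66 µV = 793991.42.
Need 2^N ≥ 793991.42; 2^19 = 524288, 2^20 = 1048576.
Minimum N = 20.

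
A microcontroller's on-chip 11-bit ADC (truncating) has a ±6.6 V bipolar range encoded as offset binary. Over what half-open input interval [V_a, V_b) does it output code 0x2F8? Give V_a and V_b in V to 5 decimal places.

[-1.70156 V, -1.69512 V)

LSB = 13.2/2^11 = 6.445 mV.
Code 0x2F8 = 760 decimal.
V_a = V_low + 760·LSB = -1.70156 V; V_b = V_low + 761·LSB = -1.69512 V.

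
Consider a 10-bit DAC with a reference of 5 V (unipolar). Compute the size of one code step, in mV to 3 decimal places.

4.883 mV

Full-scale span = 5 V.
LSB = 5 / 2^10 = 5 / 1024 = 0.00488281 V = 4.883 mV.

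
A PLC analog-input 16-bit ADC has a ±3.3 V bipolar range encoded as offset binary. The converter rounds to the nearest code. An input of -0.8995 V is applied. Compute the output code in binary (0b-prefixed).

With 65536 levels over 6.6 V, one step is 100.71 µV.
(V_in − V_low)/LSB = (-0.8995 − (−3.3)) / 0.000100708 = 23836.238.
Round → code 23836.
In binary (0b-prefixed): 0b101110100011100.

code 0b101110100011100 (decimal 23836)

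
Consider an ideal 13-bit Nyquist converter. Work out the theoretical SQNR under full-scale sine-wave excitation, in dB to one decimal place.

80.0 dB

SNR ≈ 6.02·N + 1.76 dB = 6.02·13 + 1.76 = 80.02 dB.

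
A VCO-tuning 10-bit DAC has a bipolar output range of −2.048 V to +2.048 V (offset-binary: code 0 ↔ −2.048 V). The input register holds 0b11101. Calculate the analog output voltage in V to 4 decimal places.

LSB = 4.096 V / 2^10 = 4.000 mV.
Code 0b11101 = 29 decimal.
V_out = (−2.048) + 29 × 0.004 V = -1.932 V.

-1.9320 V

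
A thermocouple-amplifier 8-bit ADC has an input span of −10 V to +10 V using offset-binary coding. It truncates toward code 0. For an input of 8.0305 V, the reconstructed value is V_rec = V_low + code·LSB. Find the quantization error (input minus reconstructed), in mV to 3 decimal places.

Step size: 20 V ÷ 2^8 = 78.125 mV.
Scaled input = 230.7904 LSBs, so code = 230.
Code 230 maps back to (−10) + 230×0.078125 V = 7.96875 V.
V_in − V_rec = 0.06175 V = 61.750 mV.

61.750 mV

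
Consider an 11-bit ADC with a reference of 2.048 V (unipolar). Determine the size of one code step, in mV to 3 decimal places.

Full-scale span = 2.048 V.
LSB = 2.048 / 2^11 = 2.048 / 2048 = 0.001 V = 1.000 mV.

1.000 mV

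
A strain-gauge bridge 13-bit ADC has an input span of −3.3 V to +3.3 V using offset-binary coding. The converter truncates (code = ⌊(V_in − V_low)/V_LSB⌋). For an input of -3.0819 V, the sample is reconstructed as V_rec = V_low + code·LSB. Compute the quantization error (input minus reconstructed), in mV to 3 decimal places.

Step size: 6.6 V ÷ 2^13 = 0.806 mV.
Scaled input = 270.7084 LSBs, so code = 270.
V_rec = (−3.3) + 270·0.000805664 = -3.0824707 V.
V_in − V_rec = 0.000570703 V = 0.571 mV.

0.571 mV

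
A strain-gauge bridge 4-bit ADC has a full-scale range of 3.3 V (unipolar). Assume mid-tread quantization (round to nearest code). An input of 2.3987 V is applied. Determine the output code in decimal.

Full-scale span = 3.3 V; LSB = 3.3/2^4 = 206.250 mV.
(V_in − V_low)/LSB = (2.3987 − 0) / 0.20625 = 11.630.
Round → code 12.

code 12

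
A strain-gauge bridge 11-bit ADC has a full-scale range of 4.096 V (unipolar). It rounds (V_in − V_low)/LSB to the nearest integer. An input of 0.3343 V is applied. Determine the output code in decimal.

LSB = 4.096 V / 2048 = 2.000 mV.
(V_in − V_low)/LSB = (0.3343 − 0) / 0.002 = 167.150.
So the output code is 167.

code 167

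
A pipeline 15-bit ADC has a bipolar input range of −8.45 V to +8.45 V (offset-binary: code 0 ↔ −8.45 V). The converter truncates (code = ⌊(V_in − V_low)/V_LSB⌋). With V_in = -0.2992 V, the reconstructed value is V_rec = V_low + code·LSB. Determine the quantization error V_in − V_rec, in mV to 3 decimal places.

LSB = 16.9/2^15 = 0.516 mV.
(-0.2992 − (−8.45))/0.000515747 = 15803.8707; ⌊·⌋ gives code 15803.
Code 15803 maps back to (−8.45) + 15803×0.000515747 V = -0.29964905 V.
Difference: 0.000449048 V → 0.449 mV.

0.449 mV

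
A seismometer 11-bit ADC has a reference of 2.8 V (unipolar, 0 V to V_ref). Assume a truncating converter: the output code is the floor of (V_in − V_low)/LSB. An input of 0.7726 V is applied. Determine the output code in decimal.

code 565

With 2048 levels over 2.8 V, one step is 1.367 mV.
Input sits at 565.102 steps above V_low.
⌊·⌋(565.102) = 565.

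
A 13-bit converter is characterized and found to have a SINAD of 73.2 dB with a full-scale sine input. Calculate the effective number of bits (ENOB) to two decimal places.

11.87 bits

ENOB = (SINAD − 1.76) / 6.02 = (73.2 − 1.76)/6.02 = 11.867.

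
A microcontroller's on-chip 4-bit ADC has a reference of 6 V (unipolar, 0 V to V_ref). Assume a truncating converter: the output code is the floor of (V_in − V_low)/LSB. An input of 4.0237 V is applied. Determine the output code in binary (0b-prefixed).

With 16 levels over 6 V, one step is 375.000 mV.
(V_in − V_low)/LSB = (4.0237 − 0) / 0.375 = 10.730.
So the output code is 10.
In binary (0b-prefixed): 0b1010.

code 0b1010 (decimal 10)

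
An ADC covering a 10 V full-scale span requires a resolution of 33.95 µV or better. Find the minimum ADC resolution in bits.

Number of steps required ≥ 10 V / 33.95 µV = 294550.81.
Need 2^N ≥ 294550.81; 2^18 = 262144, 2^19 = 524288.
Minimum N = 19.

19 bits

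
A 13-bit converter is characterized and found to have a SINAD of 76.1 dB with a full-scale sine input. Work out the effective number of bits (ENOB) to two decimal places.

12.35 bits

ENOB = (SINAD − 1.76) / 6.02 = (76.1 − 1.76)/6.02 = 12.349.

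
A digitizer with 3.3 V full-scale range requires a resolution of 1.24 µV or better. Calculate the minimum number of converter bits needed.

22 bits

Number of steps required ≥ 3.3 V / 1.24 µV = 2661290.32.
Need 2^N ≥ 2661290.32; 2^21 = 2097152, 2^22 = 4194304.
Minimum N = 22.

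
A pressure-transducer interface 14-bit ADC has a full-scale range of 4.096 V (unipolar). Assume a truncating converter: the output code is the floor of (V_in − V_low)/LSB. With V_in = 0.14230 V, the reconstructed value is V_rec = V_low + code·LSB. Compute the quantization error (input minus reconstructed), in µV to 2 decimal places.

50.00 µV

One LSB is 4.096 V / 16384 = 250.00 µV.
(V_in − V_low)/LSB = (0.14230 − 0)/0.00025 = 569.2000 → code 569 (floor).
V_rec = 0 + 569·0.00025 = 0.14225 V.
Difference: 5e-05 V → 50.00 µV.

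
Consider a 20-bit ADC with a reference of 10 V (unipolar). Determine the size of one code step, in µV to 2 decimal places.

9.54 µV

Full-scale span = 10 V.
LSB = 10 / 2^20 = 10 / 1048576 = 9.53674e-06 V = 9.54 µV.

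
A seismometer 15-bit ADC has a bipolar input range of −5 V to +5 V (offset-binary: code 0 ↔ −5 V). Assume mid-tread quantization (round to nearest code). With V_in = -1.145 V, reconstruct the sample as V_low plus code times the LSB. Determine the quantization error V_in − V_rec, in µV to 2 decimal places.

19.53 µV

Step size: 10 V ÷ 2^15 = 305.18 µV.
Scaled input = 12632.0640 LSBs, so code = 12632.
Code 12632 maps back to (−5) + 12632×0.000305176 V = -1.1450195 V.
Error = -1.145 − (−1.1450195) = 1.95313e-05 V = 19.53 µV.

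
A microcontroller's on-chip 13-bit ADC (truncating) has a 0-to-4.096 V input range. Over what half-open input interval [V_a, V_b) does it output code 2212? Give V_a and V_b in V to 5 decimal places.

[1.10600 V, 1.10650 V)

LSB = 4.096/2^13 = 0.500 mV.
V_a = V_low + 2212·LSB = 1.106 V; V_b = V_low + 2213·LSB = 1.1065 V.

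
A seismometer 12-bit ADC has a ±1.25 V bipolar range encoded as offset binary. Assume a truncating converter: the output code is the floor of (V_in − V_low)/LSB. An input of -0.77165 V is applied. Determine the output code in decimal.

code 783

Full-scale span = 2.5 V; LSB = 2.5/2^12 = 0.610 mV.
(-0.77165 − (−1.25)) / 0.000610352 = 783.729 LSBs.
So the output code is 783.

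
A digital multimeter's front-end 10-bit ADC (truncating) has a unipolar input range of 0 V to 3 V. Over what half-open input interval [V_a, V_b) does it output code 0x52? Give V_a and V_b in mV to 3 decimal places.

LSB = 3/2^10 = 2.930 mV.
Code 0x52 = 82 decimal.
V_a = V_low + 82·LSB = 0.240234 V; V_b = V_low + 83·LSB = 0.243164 V.

[240.234 mV, 243.164 mV)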